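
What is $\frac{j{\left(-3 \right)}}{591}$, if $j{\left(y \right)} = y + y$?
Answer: $- \frac{2}{197} \approx -0.010152$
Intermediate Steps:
$j{\left(y \right)} = 2 y$
$\frac{j{\left(-3 \right)}}{591} = \frac{2 \left(-3\right)}{591} = \left(-6\right) \frac{1}{591} = - \frac{2}{197}$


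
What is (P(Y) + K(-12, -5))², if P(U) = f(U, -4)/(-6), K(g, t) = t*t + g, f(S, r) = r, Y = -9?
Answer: 1681/9 ≈ 186.78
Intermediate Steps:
K(g, t) = g + t² (K(g, t) = t² + g = g + t²)
P(U) = ⅔ (P(U) = -4/(-6) = -4*(-⅙) = ⅔)
(P(Y) + K(-12, -5))² = (⅔ + (-12 + (-5)²))² = (⅔ + (-12 + 25))² = (⅔ + 13)² = (41/3)² = 1681/9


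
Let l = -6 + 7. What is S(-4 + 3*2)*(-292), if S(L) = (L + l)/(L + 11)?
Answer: -876/13 ≈ -67.385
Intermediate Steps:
l = 1
S(L) = (1 + L)/(11 + L) (S(L) = (L + 1)/(L + 11) = (1 + L)/(11 + L))
S(-4 + 3*2)*(-292) = ((1 + (-4 + 3*2))/(11 + (-4 + 3*2)))*(-292) = ((1 + (-4 + 6))/(11 + (-4 + 6)))*(-292) = ((1 + 2)/(11 + 2))*(-292) = (3/13)*(-292) = -876/13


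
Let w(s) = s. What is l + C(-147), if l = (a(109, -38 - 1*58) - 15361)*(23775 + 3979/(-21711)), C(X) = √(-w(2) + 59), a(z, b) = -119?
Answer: -2663463237360/7237 + √57 ≈ -3.6803e+8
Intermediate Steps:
C(X) = √57 (C(X) = √(-1*2 + 59) = √(-2 + 59) = √57)
l = -2663463237360/7237 (l = (-119 - 15361)*(23775 + 3979/(-21711)) = -15480*(23775 + 3979*(-1/21711)) = -15480*(23775 - 3979/21711) = -15480*516175046/21711 = -2663463237360/7237 ≈ -3.6803e+8)
l + C(-147) = -2663463237360/7237 + √57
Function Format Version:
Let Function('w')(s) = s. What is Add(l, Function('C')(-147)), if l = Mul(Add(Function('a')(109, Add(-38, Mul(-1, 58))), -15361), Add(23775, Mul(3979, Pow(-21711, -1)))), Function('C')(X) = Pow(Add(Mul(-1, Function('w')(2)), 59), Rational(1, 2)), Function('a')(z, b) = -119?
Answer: Add(Rational(-2663463237360, 7237), Pow(57, Rational(1, 2))) ≈ -3.6803e+8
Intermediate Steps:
Function('C')(X) = Pow(57, Rational(1, 2)) (Function('C')(X) = Pow(Add(Mul(-1, 2), 59), Rational(1, 2)) = Pow(Add(-2, 59), Rational(1, 2)) = Pow(57, Rational(1, 2)))
l = Rational(-2663463237360, 7237) (l = Mul(Add(-119, -15361), Add(23775, Mul(3979, Pow(-21711, -1)))) = Mul(-15480, Add(23775, Mul(3979, Rational(-1, 21711)))) = Mul(-15480, Add(23775, Rational(-3979, 21711))) = Mul(-15480, Rational(516175046, 21711)) = Rational(-2663463237360, 7237) ≈ -3.6803e+8)
Add(l, Function('C')(-147)) = Add(Rational(-2663463237360, 7237), Pow(57, Rational(1, 2)))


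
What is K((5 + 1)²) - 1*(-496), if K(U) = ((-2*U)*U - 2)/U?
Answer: 7631/18 ≈ 423.94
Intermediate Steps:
K(U) = (-2 - 2*U²)/U (K(U) = (-2*U² - 2)/U = (-2 - 2*U²)/U)
K((5 + 1)²) - 1*(-496) = (-2*(5 + 1)² - 2/(5 + 1)²) - 1*(-496) = (-2*6² - 2/(6²)) + 496 = (-2*36 - 2/36) + 496 = (-72 - 2*1/36) + 496 = (-72 - 1/18) + 496 = -1297/18 + 496 = 7631/18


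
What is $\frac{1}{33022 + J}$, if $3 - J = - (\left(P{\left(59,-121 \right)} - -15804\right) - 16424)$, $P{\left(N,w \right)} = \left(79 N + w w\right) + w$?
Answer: $\frac{1}{51586} \approx 1.9385 \cdot 10^{-5}$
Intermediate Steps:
$P{\left(N,w \right)} = w + w^{2} + 79 N$ ($P{\left(N,w \right)} = \left(79 N + w^{2}\right) + w = \left(w^{2} + 79 N\right) + w = w + w^{2} + 79 N$)
$J = 18564$ ($J = 3 - - (\left(\left(-121 + \left(-121\right)^{2} + 79 \cdot 59\right) - -15804\right) - 16424) = 3 - - (\left(\left(-121 + 14641 + 4661\right) + 15804\right) - 16424) = 3 - - (\left(19181 + 15804\right) - 16424) = 3 - - (34985 - 16424) = 3 - \left(-1\right) 18561 = 3 - -18561 = 3 + 18561 = 18564$)
$\frac{1}{33022 + J} = \frac{1}{33022 + 18564} = \frac{1}{51586}$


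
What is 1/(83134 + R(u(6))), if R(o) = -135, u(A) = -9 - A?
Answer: 1/82999 ≈ 1.2048e-5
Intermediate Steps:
1/(83134 + R(u(6))) = 1/(83134 - 135) = 1/82999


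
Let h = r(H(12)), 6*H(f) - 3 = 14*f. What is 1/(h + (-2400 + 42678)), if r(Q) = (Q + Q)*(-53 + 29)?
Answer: 1/38910 ≈ 2.5700e-5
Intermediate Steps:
H(f) = 1/2 + 7*f/3 (H(f) = 1/2 + (14*f)/6 = 1/2 + 7*f/3)
r(Q) = -48*Q (r(Q) = (2*Q)*(-24) = -48*Q)
h = -1368 (h = -48*(1/2 + (7/3)*12) = -48*(1/2 + 28) = -48*57/2 = -1368)
1/(h + (-2400 + 42678)) = 1/(-1368 + (-2400 + 42678)) = 1/(-1368 + 40278) = 1/38910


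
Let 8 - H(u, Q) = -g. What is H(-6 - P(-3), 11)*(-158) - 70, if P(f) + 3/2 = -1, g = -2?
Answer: -1018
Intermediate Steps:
P(f) = -5/2 (P(f) = -3/2 - 1 = -5/2)
H(u, Q) = 6 (H(u, Q) = 8 - (-1)*(-2) = 8 - 1*2 = 8 - 2 = 6)
H(-6 - P(-3), 11)*(-158) - 70 = 6*(-158) - 70 = -948 - 70 = -1018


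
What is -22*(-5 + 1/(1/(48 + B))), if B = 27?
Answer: -1540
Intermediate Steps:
-22*(-5 + 1/(1/(48 + B))) = -22*(-5 + 1/(1/(48 + 27))) = -22*(-5 + 1/(1/75)) = -22*(-5 + 75) = -22*70 = -1540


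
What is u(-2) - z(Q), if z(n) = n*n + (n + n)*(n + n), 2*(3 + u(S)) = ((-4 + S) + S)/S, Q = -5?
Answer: -126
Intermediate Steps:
u(S) = -3 + (-4 + 2*S)/(2*S) (u(S) = -3 + (((-4 + S) + S)/S)/2 = -3 + ((-4 + 2*S)/S)/2 = -3 + (-4 + 2*S)/(2*S))
z(n) = 5*n**2 (z(n) = n**2 + (2*n)*(2*n) = n**2 + 4*n**2 = 5*n**2)
u(-2) - z(Q) = (-2 - 2/(-2)) - 5*(-5)**2 = (-2 - 2*(-1/2)) - 5*25 = (-2 + 1) - 1*125 = -1 - 125 = -126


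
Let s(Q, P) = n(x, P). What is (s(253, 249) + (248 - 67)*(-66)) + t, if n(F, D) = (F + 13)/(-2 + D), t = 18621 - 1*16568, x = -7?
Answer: -2443565/247 ≈ -9893.0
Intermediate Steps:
t = 2053 (t = 18621 - 16568 = 2053)
n(F, D) = (13 + F)/(-2 + D)
s(Q, P) = 6/(-2 + P) (s(Q, P) = (13 - 7)/(-2 + P) = 6/(-2 + P))
(s(253, 249) + (248 - 67)*(-66)) + t = (6/(-2 + 249) + (248 - 67)*(-66)) + 2053 = (6/247 + 181*(-66)) + 2053 = (6*(1/247) - 11946) + 2053 = (6/247 - 11946) + 2053 = -2950656/247 + 2053 = -2443565/247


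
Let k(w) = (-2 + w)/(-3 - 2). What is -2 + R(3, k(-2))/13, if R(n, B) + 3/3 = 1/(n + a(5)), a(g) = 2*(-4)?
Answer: -136/65 ≈ -2.0923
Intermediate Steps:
a(g) = -8
k(w) = 2/5 - w/5 (k(w) = (-2 + w)/(-5) = (-2 + w)*(-1/5) = 2/5 - w/5)
R(n, B) = -1 + 1/(-8 + n) (R(n, B) = -1 + 1/(n - 8) = -1 + 1/(-8 + n))
-2 + R(3, k(-2))/13 = -2 + ((9 - 1*3)/(-8 + 3))/13 = -2 + ((9 - 3)/(-5))*(1/13) = -2 - 1/5*6*(1/13) = -2 - 6/5*1/13 = -2 - 6/65 = -136/65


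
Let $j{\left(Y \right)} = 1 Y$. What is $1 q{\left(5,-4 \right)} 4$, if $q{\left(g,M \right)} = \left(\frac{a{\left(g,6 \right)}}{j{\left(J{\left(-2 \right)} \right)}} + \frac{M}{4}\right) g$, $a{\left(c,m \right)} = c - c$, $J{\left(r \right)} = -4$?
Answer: $-20$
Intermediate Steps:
$j{\left(Y \right)} = Y$
$a{\left(c,m \right)} = 0$
$q{\left(g,M \right)} = \frac{M g}{4}$ ($q{\left(g,M \right)} = \left(\frac{0}{-4} + \frac{M}{4}\right) g = \left(0 \left(- \frac{1}{4}\right) + M \frac{1}{4}\right) g = \left(0 + \frac{M}{4}\right) g = \frac{M}{4} g = \frac{M g}{4}$)
$1 q{\left(5,-4 \right)} 4 = 1 \cdot \frac{1}{4} \left(-4\right) 5 \cdot 4 = 1 \left(-5\right) 4 = \left(-5\right) 4 = -20$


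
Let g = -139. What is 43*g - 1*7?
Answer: -5984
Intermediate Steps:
43*g - 1*7 = 43*(-139) - 1*7 = -5977 - 7 = -5984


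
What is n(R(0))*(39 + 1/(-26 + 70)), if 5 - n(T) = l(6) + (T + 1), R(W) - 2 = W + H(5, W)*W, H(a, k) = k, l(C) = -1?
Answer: 5151/44 ≈ 117.07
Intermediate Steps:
R(W) = 2 + W + W² (R(W) = 2 + (W + W*W) = 2 + (W + W²) = 2 + W + W²)
n(T) = 5 - T (n(T) = 5 - (-1 + (T + 1)) = 5 - (-1 + (1 + T)) = 5 - T)
n(R(0))*(39 + 1/(-26 + 70)) = (5 - (2 + 0 + 0²))*(39 + 1/(-26 + 70)) = (5 - (2 + 0 + 0))*(39 + 1/44) = (5 - 1*2)*(39 + 1/44) = (5 - 2)*(1717/44) = 3*(1717/44) = 5151/44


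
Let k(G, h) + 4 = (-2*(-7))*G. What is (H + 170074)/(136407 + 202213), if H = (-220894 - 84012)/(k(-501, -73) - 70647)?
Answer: 471753647/939247225 ≈ 0.50227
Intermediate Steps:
k(G, h) = -4 + 14*G (k(G, h) = -4 + (-2*(-7))*G = -4 + 14*G)
H = 43558/11095 (H = (-220894 - 84012)/((-4 + 14*(-501)) - 70647) = -304906/((-4 - 7014) - 70647) = -304906/(-7018 - 70647) = -304906/(-77665) = -304906*(-1/77665) = 43558/11095 ≈ 3.9259)
(H + 170074)/(136407 + 202213) = (43558/11095 + 170074)/(136407 + 202213) = (1887014588/11095)/338620 = (1887014588/11095)*(1/338620) = 471753647/939247225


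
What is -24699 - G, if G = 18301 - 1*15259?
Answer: -27741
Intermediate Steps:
G = 3042 (G = 18301 - 15259 = 3042)
-24699 - G = -24699 - 1*3042 = -24699 - 3042 = -27741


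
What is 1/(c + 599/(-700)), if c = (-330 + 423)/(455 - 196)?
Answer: -25900/12863 ≈ -2.0135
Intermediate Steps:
c = 93/259 ≈ 0.35907
1/(c + 599/(-700)) = 1/(93/259 + 599/(-700)) = 1/(93/259 + 599*(-1/700)) = 1/(93/259 - 599/700) = 1/(-12863/25900) = -25900/12863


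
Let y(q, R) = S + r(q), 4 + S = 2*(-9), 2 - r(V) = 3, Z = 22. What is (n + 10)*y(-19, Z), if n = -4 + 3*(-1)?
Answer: -69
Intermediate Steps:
r(V) = -1 (r(V) = 2 - 1*3 = 2 - 3 = -1)
S = -22 (S = -4 + 2*(-9) = -4 - 18 = -22)
n = -7 (n = -4 - 3 = -7)
y(q, R) = -23 (y(q, R) = -22 - 1 = -23)
(n + 10)*y(-19, Z) = (-7 + 10)*(-23) = 3*(-23) = -69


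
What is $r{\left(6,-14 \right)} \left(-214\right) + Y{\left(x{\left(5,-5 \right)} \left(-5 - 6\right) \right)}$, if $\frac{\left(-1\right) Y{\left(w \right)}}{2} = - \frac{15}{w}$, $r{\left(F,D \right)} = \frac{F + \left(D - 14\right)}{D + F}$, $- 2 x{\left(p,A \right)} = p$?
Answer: $- \frac{12923}{22} \approx -587.41$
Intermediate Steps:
$x{\left(p,A \right)} = - \frac{p}{2}$
$r{\left(F,D \right)} = \frac{-14 + D + F}{D + F}$ ($r{\left(F,D \right)} = \frac{F + \left(-14 + D\right)}{D + F} = \frac{-14 + D + F}{D + F}$)
$Y{\left(w \right)} = \frac{30}{w}$ ($Y{\left(w \right)} = - 2 \left(- \frac{15}{w}\right) = \frac{30}{w}$)
$r{\left(6,-14 \right)} \left(-214\right) + Y{\left(x{\left(5,-5 \right)} \left(-5 - 6\right) \right)} = \frac{-14 - 14 + 6}{-14 + 6} \left(-214\right) + \frac{30}{\left(- \frac{1}{2}\right) 5 \left(-5 - 6\right)} = \frac{1}{-8} \left(-22\right) \left(-214\right) + \frac{30}{\left(- \frac{5}{2}\right) \left(-5 - 6\right)} = \left(- \frac{1}{8}\right) \left(-22\right) \left(-214\right) + \frac{30}{\left(- \frac{5}{2}\right) \left(-11\right)} = \frac{11}{4} \left(-214\right) + \frac{30}{\frac{55}{2}} = - \frac{1177}{2} + 30 \cdot \frac{2}{55} = - \frac{1177}{2} + \frac{12}{11} = - \frac{12923}{22}$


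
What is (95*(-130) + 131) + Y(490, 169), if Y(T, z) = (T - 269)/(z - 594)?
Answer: -305488/25 ≈ -12220.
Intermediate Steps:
Y(T, z) = (-269 + T)/(-594 + z)
(95*(-130) + 131) + Y(490, 169) = (95*(-130) + 131) + (-269 + 490)/(-594 + 169) = (-12350 + 131) + 221/(-425) = -12219 - 1/425*221 = -12219 - 13/25 = -305488/25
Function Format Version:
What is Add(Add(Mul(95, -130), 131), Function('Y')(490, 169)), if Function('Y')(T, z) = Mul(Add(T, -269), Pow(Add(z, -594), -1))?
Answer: Rational(-305488, 25) ≈ -12220.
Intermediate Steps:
Function('Y')(T, z) = Mul(Pow(Add(-594, z), -1), Add(-269, T)) (Function('Y')(T, z) = Mul(Add(-269, T), Pow(Add(-594, z), -1)) = Mul(Pow(Add(-594, z), -1), Add(-269, T)))
Add(Add(Mul(95, -130), 131), Function('Y')(490, 169)) = Add(Add(Mul(95, -130), 131), Mul(Pow(Add(-594, 169), -1), Add(-269, 490))) = Add(Add(-12350, 131), Mul(Pow(-425, -1), 221)) = Add(-12219, Mul(Rational(-1, 425), 221)) = Add(-12219, Rational(-13, 25)) = Rational(-305488, 25)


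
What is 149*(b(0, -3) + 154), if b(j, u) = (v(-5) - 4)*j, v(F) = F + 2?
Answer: 22946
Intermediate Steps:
v(F) = 2 + F
b(j, u) = -7*j (b(j, u) = ((2 - 5) - 4)*j = (-3 - 4)*j = -7*j)
149*(b(0, -3) + 154) = 149*(-7*0 + 154) = 149*(0 + 154) = 149*154 = 22946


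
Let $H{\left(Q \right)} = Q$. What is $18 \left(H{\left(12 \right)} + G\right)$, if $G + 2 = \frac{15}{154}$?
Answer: $\frac{13995}{77} \approx 181.75$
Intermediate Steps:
$G = - \frac{293}{154}$ ($G = -2 + \frac{15}{154} = - \frac{293}{154} \approx -1.9026$)
$18 \left(H{\left(12 \right)} + G\right) = 18 \left(12 - \frac{293}{154}\right) = 18 \cdot \frac{1555}{154} = \frac{13995}{77}$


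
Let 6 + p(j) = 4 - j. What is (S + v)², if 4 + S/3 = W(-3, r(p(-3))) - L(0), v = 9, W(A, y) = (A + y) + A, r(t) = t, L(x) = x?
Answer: 324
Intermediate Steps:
p(j) = -2 - j (p(j) = -6 + (4 - j) = -2 - j)
W(A, y) = y + 2*A
S = -27 (S = -12 + 3*(((-2 - 1*(-3)) + 2*(-3)) - 1*0) = -12 + 3*(((-2 + 3) - 6) + 0) = -12 + 3*((1 - 6) + 0) = -12 + 3*(-5 + 0) = -12 + 3*(-5) = -12 - 15 = -27)
(S + v)² = (-27 + 9)² = (-18)² = 324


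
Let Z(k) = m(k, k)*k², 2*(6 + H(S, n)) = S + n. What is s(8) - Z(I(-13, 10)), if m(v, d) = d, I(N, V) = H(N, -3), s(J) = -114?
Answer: 2630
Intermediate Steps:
H(S, n) = -6 + S/2 + n/2 (H(S, n) = -6 + (S + n)/2 = -6 + (S/2 + n/2) = -6 + S/2 + n/2)
I(N, V) = -15/2 + N/2 (I(N, V) = -6 + N/2 + (½)*(-3) = -6 + N/2 - 3/2 = -15/2 + N/2)
Z(k) = k³ (Z(k) = k*k² = k³)
s(8) - Z(I(-13, 10)) = -114 - (-15/2 + (½)*(-13))³ = -114 - (-15/2 - 13/2)³ = -114 - 1*(-14)³ = -114 - 1*(-2744) = -114 + 2744 = 2630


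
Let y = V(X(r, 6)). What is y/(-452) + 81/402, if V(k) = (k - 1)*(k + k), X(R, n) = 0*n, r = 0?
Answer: 27/134 ≈ 0.20149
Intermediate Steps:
X(R, n) = 0
V(k) = 2*k*(-1 + k) (V(k) = (-1 + k)*(2*k) = 2*k*(-1 + k))
y = 0 (y = 2*0*(-1 + 0) = 2*0*(-1) = 0)
y/(-452) + 81/402 = 0/(-452) + 81/402 = 0*(-1/452) + 81*(1/402) = 0 + 27/134 = 27/134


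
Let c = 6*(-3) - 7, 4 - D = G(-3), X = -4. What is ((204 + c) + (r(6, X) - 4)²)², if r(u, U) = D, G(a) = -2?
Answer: 33489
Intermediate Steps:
D = 6 (D = 4 - 1*(-2) = 4 + 2 = 6)
c = -25 (c = -18 - 7 = -25)
r(u, U) = 6
((204 + c) + (r(6, X) - 4)²)² = ((204 - 25) + (6 - 4)²)² = (179 + 2²)² = (179 + 4)² = 183² = 33489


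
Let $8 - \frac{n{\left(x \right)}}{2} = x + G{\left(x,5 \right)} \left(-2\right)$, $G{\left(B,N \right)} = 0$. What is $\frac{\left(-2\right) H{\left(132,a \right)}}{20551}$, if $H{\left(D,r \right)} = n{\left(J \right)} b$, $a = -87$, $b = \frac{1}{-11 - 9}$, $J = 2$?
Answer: $\frac{6}{102755} \approx 5.8391 \cdot 10^{-5}$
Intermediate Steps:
$b = - \frac{1}{20}$ ($b = \frac{1}{-20} = - \frac{1}{20} \approx -0.05$)
$n{\left(x \right)} = 16 - 2 x$ ($n{\left(x \right)} = 16 - 2 \left(x + 0 \left(-2\right)\right) = 16 - 2 \left(x + 0\right) = 16 - 2 x$)
$H{\left(D,r \right)} = - \frac{3}{5}$ ($H{\left(D,r \right)} = \left(16 - 4\right) \left(- \frac{1}{20}\right) = 12 \left(- \frac{1}{20}\right) = - \frac{3}{5}$)
$\frac{\left(-2\right) H{\left(132,a \right)}}{20551} = \frac{\left(-2\right) \left(- \frac{3}{5}\right)}{20551} = \frac{6}{5} \cdot \frac{1}{20551} = \frac{6}{102755}$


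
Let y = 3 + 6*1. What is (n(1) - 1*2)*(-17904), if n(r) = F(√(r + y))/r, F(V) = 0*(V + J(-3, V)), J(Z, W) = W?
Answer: 35808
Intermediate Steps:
y = 9 (y = 3 + 6 = 9)
F(V) = 0 (F(V) = 0*(V + V) = 0*(2*V) = 0)
n(r) = 0 (n(r) = 0/r = 0)
(n(1) - 1*2)*(-17904) = (0 - 1*2)*(-17904) = (0 - 2)*(-17904) = -2*(-17904) = 35808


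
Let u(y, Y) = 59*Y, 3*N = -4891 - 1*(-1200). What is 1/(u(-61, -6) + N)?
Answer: -3/4753 ≈ -0.00063118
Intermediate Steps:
N = -3691/3 (N = (-4891 - 1*(-1200))/3 = (-4891 + 1200)/3 = (⅓)*(-3691) = -3691/3 ≈ -1230.3)
1/(u(-61, -6) + N) = 1/(59*(-6) - 3691/3) = 1/(-354 - 3691/3) = 1/(-4753/3) = -3/4753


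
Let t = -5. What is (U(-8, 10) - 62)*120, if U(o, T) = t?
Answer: -8040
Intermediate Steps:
U(o, T) = -5
(U(-8, 10) - 62)*120 = (-5 - 62)*120 = -67*120 = -8040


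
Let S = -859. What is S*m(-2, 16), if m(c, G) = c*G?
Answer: 27488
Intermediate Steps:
m(c, G) = G*c
S*m(-2, 16) = -13744*(-2) = -859*(-32) = 27488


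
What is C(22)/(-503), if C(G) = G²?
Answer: -484/503 ≈ -0.96223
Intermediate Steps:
C(22)/(-503) = 22²/(-503) = 484*(-1/503) = -484/503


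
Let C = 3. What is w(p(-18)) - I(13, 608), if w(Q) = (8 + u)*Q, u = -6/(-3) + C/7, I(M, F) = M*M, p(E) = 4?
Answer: -891/7 ≈ -127.29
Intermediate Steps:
I(M, F) = M²
u = 17/7 (u = -6/(-3) + 3/7 = -6*(-⅓) + 3*(⅐) = 2 + 3/7 = 17/7 ≈ 2.4286)
w(Q) = 73*Q/7 (w(Q) = (8 + 17/7)*Q = 73*Q/7)
w(p(-18)) - I(13, 608) = (73/7)*4 - 1*13² = 292/7 - 1*169 = 292/7 - 169 = -891/7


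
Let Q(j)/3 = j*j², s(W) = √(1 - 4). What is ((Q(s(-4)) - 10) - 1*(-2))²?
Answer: -179 + 144*I*√3 ≈ -179.0 + 249.42*I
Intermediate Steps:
s(W) = I*√3 (s(W) = √(-3) = I*√3)
Q(j) = 3*j³ (Q(j) = 3*(j*j²) = 3*j³)
((Q(s(-4)) - 10) - 1*(-2))² = ((3*(I*√3)³ - 10) - 1*(-2))² = ((3*(-3*I*√3) - 10) + 2)² = ((-9*I*√3 - 10) + 2)² = ((-10 - 9*I*√3) + 2)² = (-8 - 9*I*√3)²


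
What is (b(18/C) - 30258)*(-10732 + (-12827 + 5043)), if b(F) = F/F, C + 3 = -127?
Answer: 560238612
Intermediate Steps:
C = -130 (C = -3 - 127 = -130)
b(F) = 1
(b(18/C) - 30258)*(-10732 + (-12827 + 5043)) = (1 - 30258)*(-10732 + (-12827 + 5043)) = -30257*(-10732 - 7784) = -30257*(-18516) = 560238612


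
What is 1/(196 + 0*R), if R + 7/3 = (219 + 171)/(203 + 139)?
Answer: 1/196 ≈ 0.0051020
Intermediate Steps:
R = -68/57 (R = -7/3 + (219 + 171)/(203 + 139) = -7/3 + 390/342 = -7/3 + 390*(1/342) = -7/3 + 65/57 = -68/57 ≈ -1.1930)
1/(196 + 0*R) = 1/(196 + 0*(-68/57)) = 1/(196 + 0) = 1/196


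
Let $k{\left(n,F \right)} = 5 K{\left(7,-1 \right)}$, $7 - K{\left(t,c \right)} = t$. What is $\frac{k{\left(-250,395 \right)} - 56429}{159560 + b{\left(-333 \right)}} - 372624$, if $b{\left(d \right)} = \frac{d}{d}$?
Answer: $- \frac{59456314493}{159561} \approx -3.7262 \cdot 10^{5}$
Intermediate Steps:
$K{\left(t,c \right)} = 7 - t$
$b{\left(d \right)} = 1$
$k{\left(n,F \right)} = 0$ ($k{\left(n,F \right)} = 5 \left(7 - 7\right) = 5 \cdot 0 = 0$)
$\frac{k{\left(-250,395 \right)} - 56429}{159560 + b{\left(-333 \right)}} - 372624 = \frac{0 - 56429}{159560 + 1} - 372624 = - \frac{56429}{159561} - 372624 = - \frac{59456314493}{159561}$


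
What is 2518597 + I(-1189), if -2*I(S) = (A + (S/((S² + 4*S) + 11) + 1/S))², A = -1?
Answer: 14137072695178097972807503/5613075657273262592 ≈ 2.5186e+6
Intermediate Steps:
I(S) = -(-1 + 1/S + S/(11 + S² + 4*S))²/2 (I(S) = -(-1 + (S/((S² + 4*S) + 11) + 1/S))²/2 = -(-1 + (S/(11 + S² + 4*S) + 1/S))²/2 = -(-1 + (1/S + S/(11 + S² + 4*S)))²/2 = -(-1 + 1/S + S/(11 + S² + 4*S))²/2)
2518597 + I(-1189) = 2518597 - ½*(-11 + (-1189)³ + 2*(-1189)² + 7*(-1189))²/((-1189)²*(11 + (-1189)² + 4*(-1189))²) = 2518597 - ½*1/1413721*(-11 - 1680914269 + 2*1413721 - 8323)²/(11 + 1413721 - 4756)² = 2518597 - ½*1/1413721*(-11 - 1680914269 + 2827442 - 8323)²/1408976² = 2518597 - ½*1/1413721*1/1985213368576*(-1678095161)² = 2518597 - ½*1/1413721*1/1985213368576*2816003369371615921 = 2518597 - 2816003369371615921/5613075657273262592 = 14137072695178097972807503/5613075657273262592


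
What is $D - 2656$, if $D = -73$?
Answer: $-2729$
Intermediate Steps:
$D - 2656 = -73 - 2656 = -2729$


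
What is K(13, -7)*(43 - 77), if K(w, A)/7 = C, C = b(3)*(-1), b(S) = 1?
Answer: 238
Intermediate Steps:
C = -1 (C = 1*(-1) = -1)
K(w, A) = -7 (K(w, A) = 7*(-1) = -7)
K(13, -7)*(43 - 77) = -7*(43 - 77) = -7*(-34) = 238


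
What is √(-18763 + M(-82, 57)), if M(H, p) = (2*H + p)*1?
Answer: I*√18870 ≈ 137.37*I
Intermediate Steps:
M(H, p) = p + 2*H (M(H, p) = (p + 2*H)*1 = p + 2*H)
√(-18763 + M(-82, 57)) = √(-18763 + (57 + 2*(-82))) = √(-18763 + (57 - 164)) = √(-18763 - 107) = √(-18870) = I*√18870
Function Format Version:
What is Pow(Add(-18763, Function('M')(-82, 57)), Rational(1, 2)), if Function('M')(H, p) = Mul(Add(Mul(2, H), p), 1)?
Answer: Mul(I, Pow(18870, Rational(1, 2))) ≈ Mul(137.37, I)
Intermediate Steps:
Function('M')(H, p) = Add(p, Mul(2, H)) (Function('M')(H, p) = Mul(Add(p, Mul(2, H)), 1) = Add(p, Mul(2, H)))
Pow(Add(-18763, Function('M')(-82, 57)), Rational(1, 2)) = Pow(Add(-18763, Add(57, Mul(2, -82))), Rational(1, 2)) = Pow(Add(-18763, Add(57, -164)), Rational(1, 2)) = Pow(Add(-18763, -107), Rational(1, 2)) = Pow(-18870, Rational(1, 2)) = Mul(I, Pow(18870, Rational(1, 2)))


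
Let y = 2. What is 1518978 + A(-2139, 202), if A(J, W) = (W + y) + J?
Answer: 1517043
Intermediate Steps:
A(J, W) = 2 + J + W (A(J, W) = (W + 2) + J = (2 + W) + J = 2 + J + W)
1518978 + A(-2139, 202) = 1518978 + (2 - 2139 + 202) = 1518978 - 1935 = 1517043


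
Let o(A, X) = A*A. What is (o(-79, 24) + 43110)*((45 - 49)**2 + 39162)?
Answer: 1933473478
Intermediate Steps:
o(A, X) = A**2
(o(-79, 24) + 43110)*((45 - 49)**2 + 39162) = ((-79)**2 + 43110)*((45 - 49)**2 + 39162) = (6241 + 43110)*((-4)**2 + 39162) = 49351*(16 + 39162) = 49351*39178 = 1933473478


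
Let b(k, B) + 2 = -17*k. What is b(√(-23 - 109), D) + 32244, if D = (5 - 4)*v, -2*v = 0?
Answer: 32242 - 34*I*√33 ≈ 32242.0 - 195.32*I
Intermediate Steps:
v = 0 (v = -½*0 = 0)
D = 0 (D = (5 - 4)*0 = 1*0 = 0)
b(k, B) = -2 - 17*k
b(√(-23 - 109), D) + 32244 = (-2 - 17*√(-23 - 109)) + 32244 = (-2 - 34*I*√33) + 32244 = 32242 - 34*I*√33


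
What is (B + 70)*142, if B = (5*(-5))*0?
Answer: 9940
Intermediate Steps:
B = 0 (B = -25*0 = 0)
(B + 70)*142 = (0 + 70)*142 = 70*142 = 9940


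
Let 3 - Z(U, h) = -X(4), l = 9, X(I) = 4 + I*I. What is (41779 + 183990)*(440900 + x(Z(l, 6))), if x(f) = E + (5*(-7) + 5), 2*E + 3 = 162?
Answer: 199105455331/2 ≈ 9.9553e+10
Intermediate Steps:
E = 159/2 (E = -3/2 + (1/2)*162 = -3/2 + 81 = 159/2 ≈ 79.500)
X(I) = 4 + I**2
Z(U, h) = 23 (Z(U, h) = 3 - (-1)*(4 + 4**2) = 3 - (-1)*(4 + 16) = 3 - (-1)*20 = 3 - 1*(-20) = 3 + 20 = 23)
x(f) = 99/2 (x(f) = 159/2 + (5*(-7) + 5) = 159/2 + (-35 + 5) = 159/2 - 30 = 99/2)
(41779 + 183990)*(440900 + x(Z(l, 6))) = (41779 + 183990)*(440900 + 99/2) = 225769*(881899/2) = 199105455331/2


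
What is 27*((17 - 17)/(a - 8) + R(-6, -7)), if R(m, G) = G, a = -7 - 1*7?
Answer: -189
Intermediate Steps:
a = -14 (a = -7 - 7 = -14)
27*((17 - 17)/(a - 8) + R(-6, -7)) = 27*((17 - 17)/(-14 - 8) - 7) = 27*(0/(-22) - 7) = 27*(0*(-1/22) - 7) = 27*(0 - 7) = 27*(-7) = -189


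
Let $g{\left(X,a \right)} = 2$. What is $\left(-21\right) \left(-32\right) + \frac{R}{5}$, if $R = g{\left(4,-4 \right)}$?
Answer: $\frac{3362}{5} \approx 672.4$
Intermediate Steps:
$R = 2$
$\left(-21\right) \left(-32\right) + \frac{R}{5} = \left(-21\right) \left(-32\right) + \frac{2}{5} = 672 + 2 \cdot \frac{1}{5} = 672 + \frac{2}{5} = \frac{3362}{5}$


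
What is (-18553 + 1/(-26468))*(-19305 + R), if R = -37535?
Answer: 6977974039050/6617 ≈ 1.0546e+9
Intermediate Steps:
(-18553 + 1/(-26468))*(-19305 + R) = (-18553 + 1/(-26468))*(-19305 - 37535) = (-18553 - 1/26468)*(-56840) = -491060805/26468*(-56840) = 6977974039050/6617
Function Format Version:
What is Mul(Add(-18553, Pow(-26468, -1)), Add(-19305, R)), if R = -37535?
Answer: Rational(6977974039050, 6617) ≈ 1.0546e+9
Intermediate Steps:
Mul(Add(-18553, Pow(-26468, -1)), Add(-19305, R)) = Mul(Add(-18553, Pow(-26468, -1)), Add(-19305, -37535)) = Mul(Add(-18553, Rational(-1, 26468)), -56840) = Mul(Rational(-491060805, 26468), -56840) = Rational(6977974039050, 6617)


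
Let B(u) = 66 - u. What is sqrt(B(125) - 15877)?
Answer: 8*I*sqrt(249) ≈ 126.24*I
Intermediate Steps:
sqrt(B(125) - 15877) = sqrt((66 - 1*125) - 15877) = sqrt((66 - 125) - 15877) = sqrt(-59 - 15877) = sqrt(-15936) = 8*I*sqrt(249)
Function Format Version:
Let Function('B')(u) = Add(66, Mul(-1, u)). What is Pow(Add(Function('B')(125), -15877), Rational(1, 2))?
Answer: Mul(8, I, Pow(249, Rational(1, 2))) ≈ Mul(126.24, I)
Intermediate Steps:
Pow(Add(Function('B')(125), -15877), Rational(1, 2)) = Pow(Add(Add(66, Mul(-1, 125)), -15877), Rational(1, 2)) = Pow(Add(Add(66, -125), -15877), Rational(1, 2)) = Pow(Add(-59, -15877), Rational(1, 2)) = Pow(-15936, Rational(1, 2)) = Mul(8, I, Pow(249, Rational(1, 2)))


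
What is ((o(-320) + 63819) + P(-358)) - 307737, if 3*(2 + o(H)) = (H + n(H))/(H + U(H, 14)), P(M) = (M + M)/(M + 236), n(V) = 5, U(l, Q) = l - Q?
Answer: -3243567981/13298 ≈ -2.4391e+5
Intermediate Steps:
P(M) = 2*M/(236 + M) (P(M) = (2*M)/(236 + M) = 2*M/(236 + M))
o(H) = -2 + (5 + H)/(3*(-14 + 2*H)) (o(H) = -2 + ((H + 5)/(H + (H - 1*14)))/3 = -2 + ((5 + H)/(H + (H - 14)))/3 = -2 + ((5 + H)/(H + (-14 + H)))/3 = -2 + ((5 + H)/(-14 + 2*H))/3 = -2 + (5 + H)/(3*(-14 + 2*H)))
((o(-320) + 63819) + P(-358)) - 307737 = (((89 - 11*(-320))/(6*(-7 - 320)) + 63819) + 2*(-358)/(236 - 358)) - 307737 = (((1/6)*(89 + 3520)/(-327) + 63819) + 2*(-358)/(-122)) - 307737 = (((1/6)*(-1/327)*3609 + 63819) + 2*(-358)*(-1/122)) - 307737 = ((-401/218 + 63819) + 358/61) - 307737 = (13912141/218 + 358/61) - 307737 = 848718645/13298 - 307737 = -3243567981/13298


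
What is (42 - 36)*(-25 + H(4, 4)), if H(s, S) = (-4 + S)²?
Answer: -150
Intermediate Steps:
(42 - 36)*(-25 + H(4, 4)) = (42 - 36)*(-25 + (-4 + 4)²) = 6*(-25 + 0²) = 6*(-25 + 0) = 6*(-25) = -150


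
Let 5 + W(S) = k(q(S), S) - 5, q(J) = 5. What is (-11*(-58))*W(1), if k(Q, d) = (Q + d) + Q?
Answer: 638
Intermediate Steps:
k(Q, d) = d + 2*Q
W(S) = S (W(S) = -5 + ((S + 2*5) - 5) = -5 + ((S + 10) - 5) = -5 + ((10 + S) - 5) = -5 + (5 + S) = S)
(-11*(-58))*W(1) = -11*(-58)*1 = 638*1 = 638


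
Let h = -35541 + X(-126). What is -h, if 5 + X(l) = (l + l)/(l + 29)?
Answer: 3447710/97 ≈ 35543.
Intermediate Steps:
X(l) = -5 + 2*l/(29 + l) (X(l) = -5 + (l + l)/(l + 29) = -5 + (2*l)/(29 + l) = -5 + 2*l/(29 + l))
h = -3447710/97 (h = -35541 + (-145 - 3*(-126))/(29 - 126) = -35541 + (-145 + 378)/(-97) = -35541 - 1/97*233 = -35541 - 233/97 = -3447710/97 ≈ -35543.)
-h = -1*(-3447710/97) = 3447710/97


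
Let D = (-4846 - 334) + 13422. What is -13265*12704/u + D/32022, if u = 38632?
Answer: -337248932711/77317119 ≈ -4361.9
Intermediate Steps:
D = 8242 (D = -5180 + 13422 = 8242)
-13265*12704/u + D/32022 = -13265/(38632/12704) + 8242/32022 = -13265/(38632*(1/12704)) + 8242*(1/32022) = -13265/4829/1588 + 4121/16011 = -13265*1588/4829 + 4121/16011 = -21064820/4829 + 4121/16011 = -337248932711/77317119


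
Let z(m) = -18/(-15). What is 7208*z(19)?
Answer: 43248/5 ≈ 8649.6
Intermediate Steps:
z(m) = 6/5 (z(m) = -18*(-1/15) = 6/5)
7208*z(19) = 7208*(6/5) = 43248/5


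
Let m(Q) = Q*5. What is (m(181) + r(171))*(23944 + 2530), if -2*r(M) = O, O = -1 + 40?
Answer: 23442727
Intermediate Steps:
O = 39
m(Q) = 5*Q
r(M) = -39/2 (r(M) = -½*39 = -39/2)
(m(181) + r(171))*(23944 + 2530) = (5*181 - 39/2)*(23944 + 2530) = (905 - 39/2)*26474 = (1771/2)*26474 = 23442727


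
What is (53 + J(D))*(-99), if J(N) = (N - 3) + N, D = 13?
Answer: -7524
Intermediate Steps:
J(N) = -3 + 2*N (J(N) = (-3 + N) + N = -3 + 2*N)
(53 + J(D))*(-99) = (53 + (-3 + 2*13))*(-99) = (53 + (-3 + 26))*(-99) = (53 + 23)*(-99) = 76*(-99) = -7524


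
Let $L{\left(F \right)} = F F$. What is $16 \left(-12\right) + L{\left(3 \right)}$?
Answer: $-183$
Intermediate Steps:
$L{\left(F \right)} = F^{2}$
$16 \left(-12\right) + L{\left(3 \right)} = 16 \left(-12\right) + 3^{2} = -192 + 9 = -183$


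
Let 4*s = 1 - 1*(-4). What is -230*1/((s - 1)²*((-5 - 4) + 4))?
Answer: 736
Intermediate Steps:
s = 5/4 (s = (1 - 1*(-4))/4 = (1 + 4)/4 = (¼)*5 = 5/4 ≈ 1.2500)
-230*1/((s - 1)²*((-5 - 4) + 4)) = -230*1/((5/4 - 1)²*((-5 - 4) + 4)) = -230*16/(-9 + 4) = -230/((1/16)*(-5)) = -230/(-5/16) = -230*(-16/5) = 736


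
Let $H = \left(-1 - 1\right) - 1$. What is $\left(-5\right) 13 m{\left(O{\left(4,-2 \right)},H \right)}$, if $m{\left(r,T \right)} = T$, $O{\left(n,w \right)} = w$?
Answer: $195$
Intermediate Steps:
$H = -3$ ($H = -2 - 1 = -3$)
$\left(-5\right) 13 m{\left(O{\left(4,-2 \right)},H \right)} = \left(-5\right) 13 \left(-3\right) = \left(-65\right) \left(-3\right) = 195$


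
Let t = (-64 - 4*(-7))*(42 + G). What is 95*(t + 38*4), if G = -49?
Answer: 38380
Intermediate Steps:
t = 252 (t = (-64 - 4*(-7))*(42 - 49) = (-64 + 28)*(-7) = -36*(-7) = 252)
95*(t + 38*4) = 95*(252 + 38*4) = 95*(252 + 152) = 95*404 = 38380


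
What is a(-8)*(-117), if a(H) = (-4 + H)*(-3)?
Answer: -4212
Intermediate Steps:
a(H) = 12 - 3*H
a(-8)*(-117) = (12 - 3*(-8))*(-117) = (12 + 24)*(-117) = 36*(-117) = -4212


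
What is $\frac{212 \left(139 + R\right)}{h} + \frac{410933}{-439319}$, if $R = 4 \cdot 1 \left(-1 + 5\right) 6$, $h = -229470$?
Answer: $- \frac{139980323}{121458471} \approx -1.1525$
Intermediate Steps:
$R = 96$ ($R = 4 \cdot 4 \cdot 6 = 4 \cdot 24 = 96$)
$\frac{212 \left(139 + R\right)}{h} + \frac{410933}{-439319} = \frac{212 \left(139 + 96\right)}{-229470} + \frac{410933}{-439319} = 212 \cdot 235 \left(- \frac{1}{229470}\right) + 410933 \left(- \frac{1}{439319}\right) = 49820 \left(- \frac{1}{229470}\right) - \frac{4951}{5293} = - \frac{4982}{22947} - \frac{4951}{5293} = - \frac{139980323}{121458471}$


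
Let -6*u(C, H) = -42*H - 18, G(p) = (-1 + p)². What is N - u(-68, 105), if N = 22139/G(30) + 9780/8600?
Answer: -256951921/361630 ≈ -710.54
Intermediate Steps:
u(C, H) = 3 + 7*H (u(C, H) = -(-42*H - 18)/6 = -(-18 - 42*H)/6 = 3 + 7*H)
N = 9931019/361630 (N = 22139/((-1 + 30)²) + 9780/8600 = 22139/(29²) + 9780*(1/8600) = 22139/841 + 489/430 = 9931019/361630 ≈ 27.462)
N - u(-68, 105) = 9931019/361630 - (3 + 7*105) = 9931019/361630 - (3 + 735) = 9931019/361630 - 1*738 = 9931019/361630 - 738 = -256951921/361630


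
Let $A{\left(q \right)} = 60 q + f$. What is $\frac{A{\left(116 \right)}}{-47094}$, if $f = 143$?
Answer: $- \frac{7103}{47094} \approx -0.15083$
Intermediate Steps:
$A{\left(q \right)} = 143 + 60 q$ ($A{\left(q \right)} = 60 q + 143 = 143 + 60 q$)
$\frac{A{\left(116 \right)}}{-47094} = \frac{143 + 60 \cdot 116}{-47094} = \left(143 + 6960\right) \left(- \frac{1}{47094}\right) = 7103 \left(- \frac{1}{47094}\right) = - \frac{7103}{47094}$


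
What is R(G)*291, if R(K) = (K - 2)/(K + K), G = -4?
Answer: 873/4 ≈ 218.25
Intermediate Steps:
R(K) = (-2 + K)/(2*K) (R(K) = (-2 + K)/((2*K)) = (-2 + K)*(1/(2*K)) = (-2 + K)/(2*K))
R(G)*291 = ((½)*(-2 - 4)/(-4))*291 = ((½)*(-¼)*(-6))*291 = (¾)*291 = 873/4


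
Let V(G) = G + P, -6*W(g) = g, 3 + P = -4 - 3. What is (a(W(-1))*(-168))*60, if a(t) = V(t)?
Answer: 99120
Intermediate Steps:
P = -10 (P = -3 + (-4 - 3) = -3 - 7 = -10)
W(g) = -g/6
V(G) = -10 + G (V(G) = G - 10 = -10 + G)
a(t) = -10 + t
(a(W(-1))*(-168))*60 = ((-10 - 1/6*(-1))*(-168))*60 = ((-10 + 1/6)*(-168))*60 = -59/6*(-168)*60 = 1652*60 = 99120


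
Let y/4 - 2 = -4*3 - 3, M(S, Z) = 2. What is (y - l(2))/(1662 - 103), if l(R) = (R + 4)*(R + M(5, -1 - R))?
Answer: -76/1559 ≈ -0.048749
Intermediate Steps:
l(R) = (2 + R)*(4 + R) (l(R) = (R + 4)*(R + 2) = (4 + R)*(2 + R) = (2 + R)*(4 + R))
y = -52 (y = 8 + 4*(-4*3 - 3) = 8 + 4*(-12 - 3) = 8 + 4*(-15) = 8 - 60 = -52)
(y - l(2))/(1662 - 103) = (-52 - (8 + 2**2 + 6*2))/(1662 - 103) = (-52 - (8 + 4 + 12))/1559 = (-52 - 1*24)/1559 = (-52 - 24)/1559 = (1/1559)*(-76) = -76/1559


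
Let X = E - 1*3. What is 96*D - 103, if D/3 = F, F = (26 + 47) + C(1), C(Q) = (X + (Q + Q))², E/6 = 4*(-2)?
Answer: 712409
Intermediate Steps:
E = -48 (E = 6*(4*(-2)) = 6*(-8) = -48)
X = -51 (X = -48 - 1*3 = -48 - 3 = -51)
C(Q) = (-51 + 2*Q)² (C(Q) = (-51 + (Q + Q))² = (-51 + 2*Q)²)
F = 2474 (F = (26 + 47) + (-51 + 2*1)² = 73 + (-51 + 2)² = 73 + (-49)² = 73 + 2401 = 2474)
D = 7422 (D = 3*2474 = 7422)
96*D - 103 = 96*7422 - 103 = 712512 - 103 = 712409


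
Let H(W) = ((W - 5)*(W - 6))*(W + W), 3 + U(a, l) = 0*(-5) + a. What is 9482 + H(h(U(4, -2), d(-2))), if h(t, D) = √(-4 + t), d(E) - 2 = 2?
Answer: 9548 + 54*I*√3 ≈ 9548.0 + 93.531*I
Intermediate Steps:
U(a, l) = -3 + a (U(a, l) = -3 + (0*(-5) + a) = -3 + (0 + a) = -3 + a)
d(E) = 4 (d(E) = 2 + 2 = 4)
H(W) = 2*W*(-6 + W)*(-5 + W) (H(W) = ((-5 + W)*(-6 + W))*(2*W) = ((-6 + W)*(-5 + W))*(2*W) = 2*W*(-6 + W)*(-5 + W))
9482 + H(h(U(4, -2), d(-2))) = 9482 + 2*√(-4 + (-3 + 4))*(30 + (√(-4 + (-3 + 4)))² - 11*√(-4 + (-3 + 4))) = 9482 + 2*√(-4 + 1)*(30 + (√(-4 + 1))² - 11*√(-4 + 1)) = 9482 + 2*√(-3)*(30 + (√(-3))² - 11*I*√3) = 9482 + 2*(I*√3)*(30 + (I*√3)² - 11*I*√3) = 9482 + 2*(I*√3)*(30 - 3 - 11*I*√3) = 9482 + 2*(I*√3)*(27 - 11*I*√3) = 9482 + 2*I*√3*(27 - 11*I*√3)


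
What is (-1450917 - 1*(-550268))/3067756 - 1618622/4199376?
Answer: -1093462643407/1610332615032 ≈ -0.67903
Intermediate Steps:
(-1450917 - 1*(-550268))/3067756 - 1618622/4199376 = (-1450917 + 550268)*(1/3067756) - 1618622*1/4199376 = -900649*1/3067756 - 809311/2099688 = -900649/3067756 - 809311/2099688 = -1093462643407/1610332615032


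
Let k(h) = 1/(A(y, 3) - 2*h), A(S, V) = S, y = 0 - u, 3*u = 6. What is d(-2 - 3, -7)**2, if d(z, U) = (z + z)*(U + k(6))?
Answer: 245025/49 ≈ 5000.5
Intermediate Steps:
u = 2 (u = (1/3)*6 = 2)
y = -2 (y = 0 - 1*2 = 0 - 2 = -2)
k(h) = 1/(-2 - 2*h)
d(z, U) = 2*z*(-1/14 + U) (d(z, U) = (z + z)*(U - 1/(2 + 2*6)) = (2*z)*(U - 1/(2 + 12)) = (2*z)*(U - 1/14) = (2*z)*(-1/14 + U) = 2*z*(-1/14 + U))
d(-2 - 3, -7)**2 = ((-2 - 3)*(-1 + 14*(-7))/7)**2 = ((1/7)*(-5)*(-1 - 98))**2 = ((1/7)*(-5)*(-99))**2 = (495/7)**2 = 245025/49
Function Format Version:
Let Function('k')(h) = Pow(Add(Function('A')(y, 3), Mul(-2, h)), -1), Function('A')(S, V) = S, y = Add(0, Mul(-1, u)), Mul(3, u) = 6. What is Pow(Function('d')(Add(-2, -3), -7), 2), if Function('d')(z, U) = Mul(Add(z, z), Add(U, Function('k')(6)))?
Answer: Rational(245025, 49) ≈ 5000.5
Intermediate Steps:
u = 2 (u = Mul(Rational(1, 3), 6) = 2)
y = -2 (y = Add(0, Mul(-1, 2)) = Add(0, -2) = -2)
Function('k')(h) = Pow(Add(-2, Mul(-2, h)), -1)
Function('d')(z, U) = Mul(2, z, Add(Rational(-1, 14), U)) (Function('d')(z, U) = Mul(Add(z, z), Add(U, Mul(-1, Pow(Add(2, Mul(2, 6)), -1)))) = Mul(Mul(2, z), Add(U, Mul(-1, Pow(Add(2, 12), -1)))) = Mul(Mul(2, z), Add(U, Mul(-1, Pow(14, -1)))) = Mul(Mul(2, z), Add(U, Mul(-1, Rational(1, 14)))) = Mul(Mul(2, z), Add(U, Rational(-1, 14))) = Mul(Mul(2, z), Add(Rational(-1, 14), U)) = Mul(2, z, Add(Rational(-1, 14), U)))
Pow(Function('d')(Add(-2, -3), -7), 2) = Pow(Mul(Rational(1, 7), Add(-2, -3), Add(-1, Mul(14, -7))), 2) = Pow(Mul(Rational(1, 7), -5, Add(-1, -98)), 2) = Pow(Mul(Rational(1, 7), -5, -99), 2) = Pow(Rational(495, 7), 2) = Rational(245025, 49)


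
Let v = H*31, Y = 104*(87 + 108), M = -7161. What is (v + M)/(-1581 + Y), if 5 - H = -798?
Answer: 17732/18699 ≈ 0.94829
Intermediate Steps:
H = 803 (H = 5 - 1*(-798) = 5 + 798 = 803)
Y = 20280 (Y = 104*195 = 20280)
v = 24893 (v = 803*31 = 24893)
(v + M)/(-1581 + Y) = (24893 - 7161)/(-1581 + 20280) = 17732/18699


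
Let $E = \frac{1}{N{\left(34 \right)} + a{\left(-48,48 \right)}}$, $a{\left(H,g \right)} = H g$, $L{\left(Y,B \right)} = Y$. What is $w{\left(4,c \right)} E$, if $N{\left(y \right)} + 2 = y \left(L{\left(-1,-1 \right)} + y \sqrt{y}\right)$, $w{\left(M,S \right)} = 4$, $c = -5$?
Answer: $\frac{585}{2497489} + \frac{289 \sqrt{34}}{2497489} \approx 0.00090897$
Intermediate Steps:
$N{\left(y \right)} = -2 + y \left(-1 + y^{\frac{3}{2}}\right)$ ($N{\left(y \right)} = -2 + y \left(-1 + y \sqrt{y}\right) = -2 + y \left(-1 + y^{\frac{3}{2}}\right)$)
$E = \frac{1}{-2340 + 1156 \sqrt{34}}$ ($E = \frac{1}{\left(-2 + 34^{\frac{5}{2}} - 34\right) - 2304} = \frac{1}{\left(-2 + 1156 \sqrt{34} - 34\right) - 2304} = \frac{1}{\left(-36 + 1156 \sqrt{34}\right) - 2304} = \frac{1}{-2340 + 1156 \sqrt{34}} \approx 0.00022724$)
$w{\left(4,c \right)} E = 4 \left(\frac{585}{9989956} + \frac{289 \sqrt{34}}{9989956}\right) = \frac{585}{2497489} + \frac{289 \sqrt{34}}{2497489}$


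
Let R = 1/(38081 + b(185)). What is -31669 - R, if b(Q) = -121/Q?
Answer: -223103798201/7044864 ≈ -31669.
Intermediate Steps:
R = 185/7044864 (R = 1/(38081 - 121/185) = 1/(7044864/185) = 185/7044864 ≈ 2.6260e-5)
-31669 - R = -31669 - 1*185/7044864 = -31669 - 185/7044864 = -223103798201/7044864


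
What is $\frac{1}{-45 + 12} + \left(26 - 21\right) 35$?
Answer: $\frac{5774}{33} \approx 174.97$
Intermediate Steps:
$\frac{1}{-45 + 12} + \left(26 - 21\right) 35 = \frac{1}{-33} + \left(26 - 21\right) 35 = - \frac{1}{33} + 5 \cdot 35 = - \frac{1}{33} + 175 = \frac{5774}{33}$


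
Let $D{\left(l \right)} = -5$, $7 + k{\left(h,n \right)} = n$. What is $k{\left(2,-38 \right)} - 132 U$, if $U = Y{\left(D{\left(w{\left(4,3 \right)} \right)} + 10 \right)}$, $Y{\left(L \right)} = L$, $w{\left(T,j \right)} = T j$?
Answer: $-705$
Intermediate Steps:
$k{\left(h,n \right)} = -7 + n$
$U = 5$ ($U = -5 + 10 = 5$)
$k{\left(2,-38 \right)} - 132 U = \left(-7 - 38\right) - 660 = -45 - 660 = -705$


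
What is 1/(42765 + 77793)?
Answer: 1/120558 ≈ 8.2948e-6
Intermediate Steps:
1/(42765 + 77793) = 1/120558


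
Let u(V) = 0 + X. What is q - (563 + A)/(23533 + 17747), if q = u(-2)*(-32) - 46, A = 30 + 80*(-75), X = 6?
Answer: -9819233/41280 ≈ -237.87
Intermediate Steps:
A = -5970 (A = 30 - 6000 = -5970)
u(V) = 6 (u(V) = 0 + 6 = 6)
q = -238 (q = 6*(-32) - 46 = -192 - 46 = -238)
q - (563 + A)/(23533 + 17747) = -238 - (563 - 5970)/(23533 + 17747) = -238 - (-5407)/41280 = -238 - 1*(-5407/41280) = -238 + 5407/41280 = -9819233/41280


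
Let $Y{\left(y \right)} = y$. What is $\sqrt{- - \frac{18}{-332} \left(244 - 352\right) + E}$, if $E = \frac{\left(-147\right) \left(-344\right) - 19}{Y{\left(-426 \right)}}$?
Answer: $\frac{i \sqrt{141026479098}}{35358} \approx 10.621 i$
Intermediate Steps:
$E = - \frac{50549}{426}$ ($E = \frac{\left(-147\right) \left(-344\right) - 19}{-426} = \left(50568 - 19\right) \left(- \frac{1}{426}\right) = 50549 \left(- \frac{1}{426}\right) = - \frac{50549}{426} \approx -118.66$)
$\sqrt{- - \frac{18}{-332} \left(244 - 352\right) + E} = \sqrt{- - \frac{18}{-332} \left(244 - 352\right) - \frac{50549}{426}} = \sqrt{- \left(-18\right) \left(- \frac{1}{332}\right) \left(-108\right) - \frac{50549}{426}} = \sqrt{- \frac{9 \left(-108\right)}{166} - \frac{50549}{426}} = \sqrt{\left(-1\right) \left(- \frac{486}{83}\right) - \frac{50549}{426}} = \sqrt{\frac{486}{83} - \frac{50549}{426}} = \sqrt{- \frac{3988531}{35358}} = \frac{i \sqrt{141026479098}}{35358}$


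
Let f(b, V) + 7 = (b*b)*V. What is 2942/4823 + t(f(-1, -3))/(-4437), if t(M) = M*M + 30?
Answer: 12426664/21399651 ≈ 0.58069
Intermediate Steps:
f(b, V) = -7 + V*b² (f(b, V) = -7 + (b*b)*V = -7 + b²*V = -7 + V*b²)
t(M) = 30 + M² (t(M) = M² + 30 = 30 + M²)
2942/4823 + t(f(-1, -3))/(-4437) = 2942/4823 + (30 + (-7 - 3*(-1)²)²)/(-4437) = 2942*(1/4823) + (30 + (-7 - 3*1)²)*(-1/4437) = 2942/4823 + (30 + (-7 - 3)²)*(-1/4437) = 2942/4823 + (30 + (-10)²)*(-1/4437) = 2942/4823 + (30 + 100)*(-1/4437) = 2942/4823 + 130*(-1/4437) = 2942/4823 - 130/4437 = 12426664/21399651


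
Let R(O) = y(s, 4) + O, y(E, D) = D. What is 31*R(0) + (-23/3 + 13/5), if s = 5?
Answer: 1784/15 ≈ 118.93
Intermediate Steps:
R(O) = 4 + O
31*R(0) + (-23/3 + 13/5) = 31*(4 + 0) + (-23/3 + 13/5) = 31*4 + (-23*1/3 + 13*(1/5)) = 124 + (-23/3 + 13/5) = 124 - 76/15 = 1784/15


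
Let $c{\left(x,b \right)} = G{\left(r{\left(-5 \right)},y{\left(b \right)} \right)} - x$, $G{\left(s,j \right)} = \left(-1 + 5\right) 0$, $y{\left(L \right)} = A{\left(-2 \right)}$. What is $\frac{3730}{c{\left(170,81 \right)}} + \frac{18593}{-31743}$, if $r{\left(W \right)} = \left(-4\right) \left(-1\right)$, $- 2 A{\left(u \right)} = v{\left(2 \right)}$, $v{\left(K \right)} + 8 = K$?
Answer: $- \frac{12156220}{539631} \approx -22.527$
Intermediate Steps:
$v{\left(K \right)} = -8 + K$
$A{\left(u \right)} = 3$ ($A{\left(u \right)} = - \frac{-8 + 2}{2} = \left(- \frac{1}{2}\right) \left(-6\right) = 3$)
$y{\left(L \right)} = 3$
$r{\left(W \right)} = 4$
$G{\left(s,j \right)} = 0$ ($G{\left(s,j \right)} = 4 \cdot 0 = 0$)
$c{\left(x,b \right)} = - x$ ($c{\left(x,b \right)} = 0 - x = - x$)
$\frac{3730}{c{\left(170,81 \right)}} + \frac{18593}{-31743} = \frac{3730}{\left(-1\right) 170} + \frac{18593}{-31743} = \frac{3730}{-170} + 18593 \left(- \frac{1}{31743}\right) = 3730 \left(- \frac{1}{170}\right) - \frac{18593}{31743} = - \frac{373}{17} - \frac{18593}{31743} = - \frac{12156220}{539631}$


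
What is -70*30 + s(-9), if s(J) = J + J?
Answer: -2118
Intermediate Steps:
s(J) = 2*J
-70*30 + s(-9) = -70*30 + 2*(-9) = -2100 - 18 = -2118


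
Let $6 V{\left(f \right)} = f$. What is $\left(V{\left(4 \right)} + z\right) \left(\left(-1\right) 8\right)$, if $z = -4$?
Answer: $\frac{80}{3} \approx 26.667$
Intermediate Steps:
$V{\left(f \right)} = \frac{f}{6}$
$\left(V{\left(4 \right)} + z\right) \left(\left(-1\right) 8\right) = \left(\frac{1}{6} \cdot 4 - 4\right) \left(\left(-1\right) 8\right) = \left(\frac{2}{3} - 4\right) \left(-8\right) = \left(- \frac{10}{3}\right) \left(-8\right) = \frac{80}{3}$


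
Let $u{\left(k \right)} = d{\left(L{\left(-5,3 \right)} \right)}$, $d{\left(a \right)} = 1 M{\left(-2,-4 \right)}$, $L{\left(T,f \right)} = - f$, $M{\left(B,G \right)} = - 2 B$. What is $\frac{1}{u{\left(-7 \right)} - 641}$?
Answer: $- \frac{1}{637} \approx -0.0015699$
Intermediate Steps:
$d{\left(a \right)} = 4$ ($d{\left(a \right)} = 1 \left(\left(-2\right) \left(-2\right)\right) = 1 \cdot 4 = 4$)
$u{\left(k \right)} = 4$
$\frac{1}{u{\left(-7 \right)} - 641} = \frac{1}{4 - 641} = \frac{1}{-637} = - \frac{1}{637}$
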